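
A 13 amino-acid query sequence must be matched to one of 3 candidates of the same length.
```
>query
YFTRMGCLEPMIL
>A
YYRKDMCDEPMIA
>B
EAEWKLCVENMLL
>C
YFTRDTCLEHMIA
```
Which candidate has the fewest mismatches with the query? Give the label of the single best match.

Hamming distances to query — A: 7; B: 9; C: 4.
Smallest is C with 4 mismatches.

C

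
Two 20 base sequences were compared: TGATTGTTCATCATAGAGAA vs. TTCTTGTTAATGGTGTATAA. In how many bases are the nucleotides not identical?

8

Comparing position by position, 8 bases differ: 2 (G/T), 3 (A/C), 9 (C/A), 12 (C/G), 13 (A/G), 15 (A/G), 16 (G/T), 18 (G/T).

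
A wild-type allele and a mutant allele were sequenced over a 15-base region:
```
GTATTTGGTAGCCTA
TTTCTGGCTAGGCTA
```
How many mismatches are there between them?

Mismatches (1-based): site 1: G→T; site 3: A→T; site 4: T→C; site 6: T→G; site 8: G→C; site 12: C→G.

6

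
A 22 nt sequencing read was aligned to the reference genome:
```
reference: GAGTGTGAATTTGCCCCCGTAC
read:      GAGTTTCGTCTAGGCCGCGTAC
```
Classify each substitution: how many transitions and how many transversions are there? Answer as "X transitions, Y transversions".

2 transitions, 6 transversions

Mismatches (1-based):
site 5: G→T (purine→pyrimidine, transversion)
site 7: G→C (purine→pyrimidine, transversion)
site 8: A→G (purine→purine, transition)
site 9: A→T (purine→pyrimidine, transversion)
site 10: T→C (pyrimidine→pyrimidine, transition)
site 12: T→A (pyrimidine→purine, transversion)
site 14: C→G (pyrimidine→purine, transversion)
site 17: C→G (pyrimidine→purine, transversion)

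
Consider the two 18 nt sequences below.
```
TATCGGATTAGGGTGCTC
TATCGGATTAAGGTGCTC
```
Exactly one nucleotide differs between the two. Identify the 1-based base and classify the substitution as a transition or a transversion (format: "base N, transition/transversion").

base 11, transition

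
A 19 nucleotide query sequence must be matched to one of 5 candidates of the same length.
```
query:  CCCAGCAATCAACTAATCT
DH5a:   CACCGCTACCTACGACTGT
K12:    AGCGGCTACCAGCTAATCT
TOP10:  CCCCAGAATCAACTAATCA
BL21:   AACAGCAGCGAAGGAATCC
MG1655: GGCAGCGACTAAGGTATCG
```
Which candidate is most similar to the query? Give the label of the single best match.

TOP10

DH5a differs at 8 sites; K12 differs at 6 sites; TOP10 differs at 4 sites; BL21 differs at 8 sites; MG1655 differs at 9 sites. The closest is TOP10.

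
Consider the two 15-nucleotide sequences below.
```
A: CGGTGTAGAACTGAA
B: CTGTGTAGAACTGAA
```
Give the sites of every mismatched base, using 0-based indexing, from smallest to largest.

1

Differences at site 1 (G→T).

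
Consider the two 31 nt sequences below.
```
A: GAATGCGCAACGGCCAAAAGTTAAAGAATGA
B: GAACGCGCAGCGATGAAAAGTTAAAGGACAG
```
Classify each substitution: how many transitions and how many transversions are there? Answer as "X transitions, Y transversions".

8 transitions, 1 transversion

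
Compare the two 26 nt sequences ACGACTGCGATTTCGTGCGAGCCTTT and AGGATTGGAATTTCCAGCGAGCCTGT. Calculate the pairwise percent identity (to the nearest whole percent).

73%

7 positions differ (2, 5, 8, 9, 15, 16, 25), so 19 of 26 match: 19/26 = 73.08%.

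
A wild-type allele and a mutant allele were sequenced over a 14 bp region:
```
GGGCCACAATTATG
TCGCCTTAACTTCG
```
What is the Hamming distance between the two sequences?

Mismatches (1-based): site 1: G→T; site 2: G→C; site 6: A→T; site 7: C→T; site 10: T→C; site 12: A→T; site 13: T→C.

7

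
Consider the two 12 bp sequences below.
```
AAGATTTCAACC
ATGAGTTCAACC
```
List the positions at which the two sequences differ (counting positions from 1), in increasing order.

2, 5

Differences at position 2 (A→T), position 5 (T→G).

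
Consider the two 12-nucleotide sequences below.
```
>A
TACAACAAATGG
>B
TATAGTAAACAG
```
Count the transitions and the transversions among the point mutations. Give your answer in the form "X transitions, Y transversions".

5 transitions, 0 transversions

Transitions (purine↔purine or pyrimidine↔pyrimidine): 3 C→T, 5 A→G, 6 C→T, 10 T→C, 11 G→A.
Transversions (purine↔pyrimidine): none.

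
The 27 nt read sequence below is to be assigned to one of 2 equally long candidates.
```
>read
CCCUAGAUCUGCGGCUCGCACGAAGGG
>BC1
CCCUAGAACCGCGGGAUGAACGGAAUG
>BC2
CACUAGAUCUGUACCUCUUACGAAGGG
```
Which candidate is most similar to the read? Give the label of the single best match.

BC1 differs at 9 bases; BC2 differs at 6 bases. The closest is BC2.

BC2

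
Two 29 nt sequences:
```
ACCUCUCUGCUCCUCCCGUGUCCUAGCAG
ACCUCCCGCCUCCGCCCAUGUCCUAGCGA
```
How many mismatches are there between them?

7

Comparing position by position, 7 bases differ: 6 (U/C), 8 (U/G), 9 (G/C), 14 (U/G), 18 (G/A), 28 (A/G), 29 (G/A).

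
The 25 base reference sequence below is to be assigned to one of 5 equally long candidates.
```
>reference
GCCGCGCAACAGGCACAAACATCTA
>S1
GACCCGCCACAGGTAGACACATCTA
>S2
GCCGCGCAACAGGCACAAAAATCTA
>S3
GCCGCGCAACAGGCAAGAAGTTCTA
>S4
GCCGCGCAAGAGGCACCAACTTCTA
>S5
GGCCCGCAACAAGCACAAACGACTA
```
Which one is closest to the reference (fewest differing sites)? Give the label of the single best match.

S2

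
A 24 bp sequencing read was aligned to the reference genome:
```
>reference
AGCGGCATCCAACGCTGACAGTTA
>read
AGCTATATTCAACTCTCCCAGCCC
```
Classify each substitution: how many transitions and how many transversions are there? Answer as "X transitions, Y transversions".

5 transitions, 5 transversions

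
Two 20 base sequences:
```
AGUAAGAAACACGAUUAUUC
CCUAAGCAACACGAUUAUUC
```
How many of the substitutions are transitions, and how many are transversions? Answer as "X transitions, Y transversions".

Transitions (purine↔purine or pyrimidine↔pyrimidine): none.
Transversions (purine↔pyrimidine): 1 A→C, 2 G→C, 7 A→C.

0 transitions, 3 transversions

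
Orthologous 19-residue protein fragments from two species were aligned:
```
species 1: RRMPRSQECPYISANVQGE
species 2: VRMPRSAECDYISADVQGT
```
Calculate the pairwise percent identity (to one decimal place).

Mismatches at positions 1, 7, 10, 15, 19 (1-based): 5 of 19.
Identical positions: 14/19 = 73.68% → 73.7%.

73.7%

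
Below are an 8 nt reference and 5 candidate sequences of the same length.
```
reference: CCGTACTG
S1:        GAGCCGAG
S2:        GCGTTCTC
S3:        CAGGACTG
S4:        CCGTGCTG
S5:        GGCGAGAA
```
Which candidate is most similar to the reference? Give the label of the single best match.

Hamming distances to reference — S1: 6; S2: 3; S3: 2; S4: 1; S5: 7.
Smallest is S4 with 1 mismatch.

S4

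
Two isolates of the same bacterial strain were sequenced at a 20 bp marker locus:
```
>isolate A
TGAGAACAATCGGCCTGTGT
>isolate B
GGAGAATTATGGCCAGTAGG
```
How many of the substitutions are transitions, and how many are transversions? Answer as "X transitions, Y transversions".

1 transition, 9 transversions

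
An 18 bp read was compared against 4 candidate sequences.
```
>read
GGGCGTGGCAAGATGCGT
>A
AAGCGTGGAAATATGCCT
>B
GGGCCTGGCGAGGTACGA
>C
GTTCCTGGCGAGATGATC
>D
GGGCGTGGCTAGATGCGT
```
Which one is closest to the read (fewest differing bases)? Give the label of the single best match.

Hamming distances to read — A: 5; B: 5; C: 7; D: 1.
Smallest is D with 1 mismatch.

D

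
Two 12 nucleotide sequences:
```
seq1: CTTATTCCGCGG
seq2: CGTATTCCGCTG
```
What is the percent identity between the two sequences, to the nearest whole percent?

Mismatches at positions 2, 11 (1-based): 2 of 12.
Identical positions: 10/12 = 83.33% → 83%.

83%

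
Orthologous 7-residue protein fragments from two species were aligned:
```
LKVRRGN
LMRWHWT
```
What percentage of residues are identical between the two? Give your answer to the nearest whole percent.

14%

6 positions differ (2, 3, 4, 5, 6, 7), so 1 of 7 match: 1/7 = 14.29%.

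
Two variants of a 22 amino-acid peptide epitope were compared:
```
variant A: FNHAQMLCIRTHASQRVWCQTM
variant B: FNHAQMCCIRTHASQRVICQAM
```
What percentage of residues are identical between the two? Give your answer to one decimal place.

3 positions differ (7, 18, 21), so 19 of 22 match: 19/22 = 86.36%.

86.4%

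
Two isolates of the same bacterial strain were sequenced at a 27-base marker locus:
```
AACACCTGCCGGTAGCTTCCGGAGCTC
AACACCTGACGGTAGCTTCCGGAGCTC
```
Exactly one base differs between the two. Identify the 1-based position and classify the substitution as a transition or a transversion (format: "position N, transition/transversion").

position 9, transversion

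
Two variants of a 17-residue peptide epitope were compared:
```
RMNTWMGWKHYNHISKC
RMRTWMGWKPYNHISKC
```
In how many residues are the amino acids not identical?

Mismatches (1-based): residue 3: N→R; residue 10: H→P.

2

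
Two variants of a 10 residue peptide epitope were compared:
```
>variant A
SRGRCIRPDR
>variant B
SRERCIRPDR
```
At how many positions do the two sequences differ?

1

Comparing position by position, 1 position differs: 3 (G/E).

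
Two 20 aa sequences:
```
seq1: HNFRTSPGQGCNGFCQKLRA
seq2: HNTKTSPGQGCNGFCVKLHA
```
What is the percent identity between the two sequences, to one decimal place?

4 positions differ (3, 4, 16, 19), so 16 of 20 match: 16/20 = 80%.

80.0%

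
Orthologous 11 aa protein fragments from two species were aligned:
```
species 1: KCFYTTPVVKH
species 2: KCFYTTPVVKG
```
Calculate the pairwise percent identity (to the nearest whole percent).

91%

Mismatch at position 11 (1-based): 1 of 11.
Identical positions: 10/11 = 90.91% → 91%.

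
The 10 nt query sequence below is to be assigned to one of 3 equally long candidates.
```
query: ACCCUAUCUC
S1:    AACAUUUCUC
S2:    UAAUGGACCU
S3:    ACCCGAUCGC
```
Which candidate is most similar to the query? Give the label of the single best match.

S3

Hamming distances to query — S1: 3; S2: 9; S3: 2.
Smallest is S3 with 2 mismatches.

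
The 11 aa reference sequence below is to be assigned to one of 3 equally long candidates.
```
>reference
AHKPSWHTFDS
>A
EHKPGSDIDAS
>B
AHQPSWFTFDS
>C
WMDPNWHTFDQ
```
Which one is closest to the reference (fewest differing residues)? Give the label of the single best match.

B

Hamming distances to reference — A: 7; B: 2; C: 5.
Smallest is B with 2 mismatches.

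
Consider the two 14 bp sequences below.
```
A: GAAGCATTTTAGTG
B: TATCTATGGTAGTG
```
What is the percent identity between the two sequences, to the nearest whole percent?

57%

Mismatches at positions 1, 3, 4, 5, 8, 9 (1-based): 6 of 14.
Identical positions: 8/14 = 57.14% → 57%.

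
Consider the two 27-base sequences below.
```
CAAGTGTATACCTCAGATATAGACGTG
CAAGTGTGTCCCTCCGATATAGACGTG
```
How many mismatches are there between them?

Comparing position by position, 3 sites differ: 8 (A/G), 10 (A/C), 15 (A/C).

3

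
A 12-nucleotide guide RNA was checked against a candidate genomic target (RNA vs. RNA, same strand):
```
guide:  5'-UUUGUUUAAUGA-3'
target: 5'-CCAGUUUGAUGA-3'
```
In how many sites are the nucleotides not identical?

4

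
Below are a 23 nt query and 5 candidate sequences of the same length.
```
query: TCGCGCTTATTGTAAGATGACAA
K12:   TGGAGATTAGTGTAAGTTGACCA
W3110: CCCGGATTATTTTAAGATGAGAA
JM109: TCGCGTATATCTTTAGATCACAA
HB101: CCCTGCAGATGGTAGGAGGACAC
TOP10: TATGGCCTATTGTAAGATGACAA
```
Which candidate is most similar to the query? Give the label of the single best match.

TOP10

Hamming distances to query — K12: 6; W3110: 6; JM109: 6; HB101: 9; TOP10: 4.
Smallest is TOP10 with 4 mismatches.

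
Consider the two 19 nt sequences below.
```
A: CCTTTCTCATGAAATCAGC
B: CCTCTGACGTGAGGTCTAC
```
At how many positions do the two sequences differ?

The sequences differ at positions 4, 6, 7, 9, 13, 14, 17, 18 (1-based) — 8 in total.

8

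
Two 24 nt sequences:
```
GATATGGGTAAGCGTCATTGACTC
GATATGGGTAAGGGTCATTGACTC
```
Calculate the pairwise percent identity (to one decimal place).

Mismatch at position 13 (1-based): 1 of 24.
Identical positions: 23/24 = 95.83% → 95.8%.

95.8%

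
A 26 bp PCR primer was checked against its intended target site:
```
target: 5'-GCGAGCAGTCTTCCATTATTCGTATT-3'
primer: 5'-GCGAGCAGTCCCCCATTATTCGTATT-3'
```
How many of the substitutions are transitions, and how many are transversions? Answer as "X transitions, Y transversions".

Mismatches (1-based):
base 11: T→C (pyrimidine→pyrimidine, transition)
base 12: T→C (pyrimidine→pyrimidine, transition)

2 transitions, 0 transversions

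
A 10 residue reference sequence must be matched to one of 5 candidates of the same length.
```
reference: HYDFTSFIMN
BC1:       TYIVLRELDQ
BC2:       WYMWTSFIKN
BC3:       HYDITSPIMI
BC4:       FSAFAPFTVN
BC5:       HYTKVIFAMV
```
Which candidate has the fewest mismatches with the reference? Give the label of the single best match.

BC3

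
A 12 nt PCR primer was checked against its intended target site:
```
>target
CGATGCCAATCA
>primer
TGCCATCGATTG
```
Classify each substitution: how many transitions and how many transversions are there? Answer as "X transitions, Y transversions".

Transitions (purine↔purine or pyrimidine↔pyrimidine): 1 C→T, 4 T→C, 5 G→A, 6 C→T, 8 A→G, 11 C→T, 12 A→G.
Transversions (purine↔pyrimidine): 3 A→C.

7 transitions, 1 transversion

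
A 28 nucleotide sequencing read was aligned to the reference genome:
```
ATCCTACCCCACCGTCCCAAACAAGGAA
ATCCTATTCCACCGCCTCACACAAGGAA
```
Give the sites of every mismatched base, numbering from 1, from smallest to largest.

Scanning 1-based: 7: C/T; 8: C/T; 15: T/C; 17: C/T; 20: A/C.

7, 8, 15, 17, 20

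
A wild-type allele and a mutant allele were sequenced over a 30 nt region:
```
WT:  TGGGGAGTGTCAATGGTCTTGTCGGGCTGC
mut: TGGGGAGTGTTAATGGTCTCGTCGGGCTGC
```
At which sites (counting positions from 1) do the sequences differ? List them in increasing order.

Scanning 1-based: 11: C/T; 20: T/C.

11, 20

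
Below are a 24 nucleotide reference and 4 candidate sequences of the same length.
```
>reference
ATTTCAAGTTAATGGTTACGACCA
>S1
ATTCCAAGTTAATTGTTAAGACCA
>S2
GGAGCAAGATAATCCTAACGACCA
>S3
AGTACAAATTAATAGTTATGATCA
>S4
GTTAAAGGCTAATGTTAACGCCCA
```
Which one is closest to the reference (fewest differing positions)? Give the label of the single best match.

S1 differs at 3 positions; S2 differs at 8 positions; S3 differs at 6 positions; S4 differs at 8 positions. The closest is S1.

S1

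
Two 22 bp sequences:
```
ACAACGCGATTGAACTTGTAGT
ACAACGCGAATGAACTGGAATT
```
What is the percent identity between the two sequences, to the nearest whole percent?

Mismatches at positions 10, 17, 19, 21 (1-based): 4 of 22.
Identical positions: 18/22 = 81.82% → 82%.

82%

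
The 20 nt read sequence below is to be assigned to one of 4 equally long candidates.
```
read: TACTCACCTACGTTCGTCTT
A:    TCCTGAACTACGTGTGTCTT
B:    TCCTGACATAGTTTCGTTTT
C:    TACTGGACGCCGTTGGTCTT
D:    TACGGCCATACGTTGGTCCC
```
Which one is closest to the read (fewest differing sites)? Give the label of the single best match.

A

A differs at 5 sites; B differs at 6 sites; C differs at 6 sites; D differs at 7 sites. The closest is A.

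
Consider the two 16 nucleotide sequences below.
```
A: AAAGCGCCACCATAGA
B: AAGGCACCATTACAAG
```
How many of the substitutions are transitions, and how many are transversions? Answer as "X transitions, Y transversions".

Transitions (purine↔purine or pyrimidine↔pyrimidine): 3 A→G, 6 G→A, 10 C→T, 11 C→T, 13 T→C, 15 G→A, 16 A→G.
Transversions (purine↔pyrimidine): none.

7 transitions, 0 transversions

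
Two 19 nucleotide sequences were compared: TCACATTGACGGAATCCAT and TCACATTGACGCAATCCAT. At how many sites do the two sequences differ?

1

Mismatches (1-based): site 12: G→C.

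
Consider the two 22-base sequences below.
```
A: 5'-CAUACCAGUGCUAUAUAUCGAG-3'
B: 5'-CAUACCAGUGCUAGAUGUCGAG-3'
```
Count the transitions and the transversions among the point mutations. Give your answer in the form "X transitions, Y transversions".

1 transition, 1 transversion

Transitions (purine↔purine or pyrimidine↔pyrimidine): 17 A→G.
Transversions (purine↔pyrimidine): 14 U→G.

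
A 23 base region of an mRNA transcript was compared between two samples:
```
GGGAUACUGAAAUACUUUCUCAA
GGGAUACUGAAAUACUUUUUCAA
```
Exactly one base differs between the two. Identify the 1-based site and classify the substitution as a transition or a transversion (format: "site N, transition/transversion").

site 19, transition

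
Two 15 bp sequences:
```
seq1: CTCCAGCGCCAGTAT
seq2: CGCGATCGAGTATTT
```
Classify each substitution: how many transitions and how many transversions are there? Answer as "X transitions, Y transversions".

Transitions (purine↔purine or pyrimidine↔pyrimidine): 12 G→A.
Transversions (purine↔pyrimidine): 2 T→G, 4 C→G, 6 G→T, 9 C→A, 10 C→G, 11 A→T, 14 A→T.

1 transition, 7 transversions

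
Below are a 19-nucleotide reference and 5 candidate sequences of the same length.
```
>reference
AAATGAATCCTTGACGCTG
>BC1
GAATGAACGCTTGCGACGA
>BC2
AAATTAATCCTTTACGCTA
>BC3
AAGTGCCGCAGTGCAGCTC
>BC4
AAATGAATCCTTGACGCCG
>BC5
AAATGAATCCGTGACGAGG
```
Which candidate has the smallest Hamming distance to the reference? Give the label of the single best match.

BC4

BC1 differs at 8 positions; BC2 differs at 3 positions; BC3 differs at 9 positions; BC4 differs at 1 position; BC5 differs at 3 positions. The closest is BC4.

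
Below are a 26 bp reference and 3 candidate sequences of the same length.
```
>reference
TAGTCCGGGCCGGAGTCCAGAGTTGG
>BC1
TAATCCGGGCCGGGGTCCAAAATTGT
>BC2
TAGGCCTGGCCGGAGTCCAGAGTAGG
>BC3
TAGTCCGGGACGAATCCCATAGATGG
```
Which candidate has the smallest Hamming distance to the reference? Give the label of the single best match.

BC2

BC1 differs at 5 sites; BC2 differs at 3 sites; BC3 differs at 6 sites. The closest is BC2.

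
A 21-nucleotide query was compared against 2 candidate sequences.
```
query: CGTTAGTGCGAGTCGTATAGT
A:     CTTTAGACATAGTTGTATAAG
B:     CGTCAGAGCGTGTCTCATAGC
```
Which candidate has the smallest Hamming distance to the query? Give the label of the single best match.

Hamming distances to query — A: 8; B: 6.
Smallest is B with 6 mismatches.

B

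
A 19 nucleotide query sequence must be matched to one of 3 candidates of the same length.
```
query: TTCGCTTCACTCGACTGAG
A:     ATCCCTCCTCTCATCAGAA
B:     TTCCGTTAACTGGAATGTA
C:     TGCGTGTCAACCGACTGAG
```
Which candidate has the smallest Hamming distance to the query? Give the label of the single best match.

C

Hamming distances to query — A: 8; B: 7; C: 5.
Smallest is C with 5 mismatches.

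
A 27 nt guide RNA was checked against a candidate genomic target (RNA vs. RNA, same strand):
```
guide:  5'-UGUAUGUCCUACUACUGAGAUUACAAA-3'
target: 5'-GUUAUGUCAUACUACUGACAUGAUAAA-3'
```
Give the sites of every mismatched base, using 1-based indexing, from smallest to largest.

1, 2, 9, 19, 22, 24

Differences at site 1 (U→G), site 2 (G→U), site 9 (C→A), site 19 (G→C), site 22 (U→G), site 24 (C→U).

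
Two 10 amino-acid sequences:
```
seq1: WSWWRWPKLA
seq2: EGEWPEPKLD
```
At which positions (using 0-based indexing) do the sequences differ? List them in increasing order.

0, 1, 2, 4, 5, 9

Differences at position 0 (W→E), position 1 (S→G), position 2 (W→E), position 4 (R→P), position 5 (W→E), position 9 (A→D).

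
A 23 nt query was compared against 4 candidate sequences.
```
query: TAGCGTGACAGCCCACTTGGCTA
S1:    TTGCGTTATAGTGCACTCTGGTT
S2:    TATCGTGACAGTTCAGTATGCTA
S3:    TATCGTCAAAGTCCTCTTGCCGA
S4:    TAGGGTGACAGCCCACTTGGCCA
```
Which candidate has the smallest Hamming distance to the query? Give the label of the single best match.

S1 differs at 9 positions; S2 differs at 6 positions; S3 differs at 7 positions; S4 differs at 2 positions. The closest is S4.

S4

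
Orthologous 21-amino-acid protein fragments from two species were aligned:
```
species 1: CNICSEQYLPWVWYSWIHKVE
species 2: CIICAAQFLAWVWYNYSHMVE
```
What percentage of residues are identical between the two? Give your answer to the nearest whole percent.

57%

9 positions differ (2, 5, 6, 8, 10, 15, 16, 17, 19), so 12 of 21 match: 12/21 = 57.14%.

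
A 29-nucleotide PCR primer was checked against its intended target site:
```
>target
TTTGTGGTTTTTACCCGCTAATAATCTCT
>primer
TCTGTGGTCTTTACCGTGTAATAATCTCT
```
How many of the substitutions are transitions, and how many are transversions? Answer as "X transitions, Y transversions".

Transitions (purine↔purine or pyrimidine↔pyrimidine): 2 T→C, 9 T→C.
Transversions (purine↔pyrimidine): 16 C→G, 17 G→T, 18 C→G.

2 transitions, 3 transversions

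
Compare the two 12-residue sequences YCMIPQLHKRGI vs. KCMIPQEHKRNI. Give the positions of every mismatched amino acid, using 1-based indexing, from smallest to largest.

Differences at position 1 (Y→K), position 7 (L→E), position 11 (G→N).

1, 7, 11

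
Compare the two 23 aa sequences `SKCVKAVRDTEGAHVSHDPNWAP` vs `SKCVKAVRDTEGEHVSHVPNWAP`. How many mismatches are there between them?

2

The sequences differ at positions 13, 18 (1-based) — 2 in total.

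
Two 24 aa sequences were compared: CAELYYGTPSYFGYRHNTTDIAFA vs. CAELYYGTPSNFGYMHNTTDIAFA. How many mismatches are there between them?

Mismatches (1-based): position 11: Y→N; position 15: R→M.

2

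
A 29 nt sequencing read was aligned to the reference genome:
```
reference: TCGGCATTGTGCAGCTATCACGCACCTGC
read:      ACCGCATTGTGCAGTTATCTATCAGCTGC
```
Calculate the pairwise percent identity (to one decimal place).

7 positions differ (1, 3, 15, 20, 21, 22, 25), so 22 of 29 match: 22/29 = 75.86%.

75.9%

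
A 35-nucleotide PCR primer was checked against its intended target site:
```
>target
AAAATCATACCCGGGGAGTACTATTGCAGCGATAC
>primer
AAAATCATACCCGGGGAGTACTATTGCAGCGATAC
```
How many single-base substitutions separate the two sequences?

0

The two sequences are identical at every position.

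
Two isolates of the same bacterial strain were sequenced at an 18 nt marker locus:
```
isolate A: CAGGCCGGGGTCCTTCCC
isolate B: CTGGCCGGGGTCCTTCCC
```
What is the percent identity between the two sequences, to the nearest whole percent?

94%

1 position differs (2), so 17 of 18 match: 17/18 = 94.44%.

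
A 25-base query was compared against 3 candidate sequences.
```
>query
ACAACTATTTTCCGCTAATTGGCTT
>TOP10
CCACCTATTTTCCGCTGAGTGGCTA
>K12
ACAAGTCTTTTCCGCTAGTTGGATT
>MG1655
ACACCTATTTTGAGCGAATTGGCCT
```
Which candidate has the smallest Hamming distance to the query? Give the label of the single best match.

TOP10 differs at 5 positions; K12 differs at 4 positions; MG1655 differs at 5 positions. The closest is K12.

K12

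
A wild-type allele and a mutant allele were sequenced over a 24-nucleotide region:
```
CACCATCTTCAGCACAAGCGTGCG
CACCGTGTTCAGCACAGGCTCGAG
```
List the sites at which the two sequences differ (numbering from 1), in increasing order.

5, 7, 17, 20, 21, 23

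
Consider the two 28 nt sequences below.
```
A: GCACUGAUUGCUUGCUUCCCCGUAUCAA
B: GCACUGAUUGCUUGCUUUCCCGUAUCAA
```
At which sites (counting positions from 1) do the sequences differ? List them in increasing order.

18

Scanning 1-based: 18: C/U.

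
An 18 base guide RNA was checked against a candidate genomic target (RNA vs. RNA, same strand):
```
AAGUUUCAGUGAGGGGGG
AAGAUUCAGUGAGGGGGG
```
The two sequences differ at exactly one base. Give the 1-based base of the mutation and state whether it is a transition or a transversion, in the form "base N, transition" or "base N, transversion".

base 4, transversion

The sequences differ only at base 4: U→A (pyrimidine→purine), a transversion.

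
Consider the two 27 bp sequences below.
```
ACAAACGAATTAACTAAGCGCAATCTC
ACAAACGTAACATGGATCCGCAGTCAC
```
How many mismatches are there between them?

The sequences differ at sites 8, 10, 11, 13, 14, 15, 17, 18, 23, 26 (1-based) — 10 in total.

10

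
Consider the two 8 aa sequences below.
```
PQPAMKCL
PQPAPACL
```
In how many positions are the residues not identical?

Comparing position by position, 2 positions differ: 5 (M/P), 6 (K/A).

2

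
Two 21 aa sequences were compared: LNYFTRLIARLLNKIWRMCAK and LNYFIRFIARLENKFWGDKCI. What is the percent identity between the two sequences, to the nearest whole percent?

Mismatches at positions 5, 7, 12, 15, 17, 18, 19, 20, 21 (1-based): 9 of 21.
Identical positions: 12/21 = 57.14% → 57%.

57%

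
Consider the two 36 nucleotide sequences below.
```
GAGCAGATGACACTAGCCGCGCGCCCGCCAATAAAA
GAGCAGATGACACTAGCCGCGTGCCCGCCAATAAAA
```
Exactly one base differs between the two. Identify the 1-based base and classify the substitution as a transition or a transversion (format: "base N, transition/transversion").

Base 22 changes C→T. C is a pyrimidine and T is a pyrimidine, so this is a transition.

base 22, transition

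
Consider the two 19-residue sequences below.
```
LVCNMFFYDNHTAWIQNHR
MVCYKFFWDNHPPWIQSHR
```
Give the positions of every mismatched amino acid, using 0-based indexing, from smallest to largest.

0, 3, 4, 7, 11, 12, 16

Differences at position 0 (L→M), position 3 (N→Y), position 4 (M→K), position 7 (Y→W), position 11 (T→P), position 12 (A→P), position 16 (N→S).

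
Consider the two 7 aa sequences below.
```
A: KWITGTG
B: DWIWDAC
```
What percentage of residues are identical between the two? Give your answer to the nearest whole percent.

29%

5 positions differ (1, 4, 5, 6, 7), so 2 of 7 match: 2/7 = 28.57%.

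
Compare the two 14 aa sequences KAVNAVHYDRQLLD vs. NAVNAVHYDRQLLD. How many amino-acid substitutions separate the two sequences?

The sequences differ at positions 1 (1-based) — 1 in total.

1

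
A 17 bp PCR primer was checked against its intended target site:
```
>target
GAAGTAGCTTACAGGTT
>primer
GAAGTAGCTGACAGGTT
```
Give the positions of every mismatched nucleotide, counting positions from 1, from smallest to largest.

Differences at position 10 (T→G).

10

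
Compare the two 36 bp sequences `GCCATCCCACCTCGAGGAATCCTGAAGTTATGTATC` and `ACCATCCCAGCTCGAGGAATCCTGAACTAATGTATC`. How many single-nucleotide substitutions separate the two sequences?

The sequences differ at bases 1, 10, 27, 29 (1-based) — 4 in total.

4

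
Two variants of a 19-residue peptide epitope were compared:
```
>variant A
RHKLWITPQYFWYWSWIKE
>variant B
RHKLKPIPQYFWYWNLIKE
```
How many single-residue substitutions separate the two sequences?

5

Comparing position by position, 5 residues differ: 5 (W/K), 6 (I/P), 7 (T/I), 15 (S/N), 16 (W/L).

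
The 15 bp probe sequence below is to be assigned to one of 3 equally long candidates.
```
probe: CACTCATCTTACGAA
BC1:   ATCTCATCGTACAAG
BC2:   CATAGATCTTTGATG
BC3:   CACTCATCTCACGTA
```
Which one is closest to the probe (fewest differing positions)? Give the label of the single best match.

BC1 differs at 5 positions; BC2 differs at 8 positions; BC3 differs at 2 positions. The closest is BC3.

BC3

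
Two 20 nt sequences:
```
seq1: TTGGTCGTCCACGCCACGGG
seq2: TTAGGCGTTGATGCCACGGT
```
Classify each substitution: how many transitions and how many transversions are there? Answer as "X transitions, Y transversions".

Mismatches (1-based):
site 3: G→A (purine→purine, transition)
site 5: T→G (pyrimidine→purine, transversion)
site 9: C→T (pyrimidine→pyrimidine, transition)
site 10: C→G (pyrimidine→purine, transversion)
site 12: C→T (pyrimidine→pyrimidine, transition)
site 20: G→T (purine→pyrimidine, transversion)

3 transitions, 3 transversions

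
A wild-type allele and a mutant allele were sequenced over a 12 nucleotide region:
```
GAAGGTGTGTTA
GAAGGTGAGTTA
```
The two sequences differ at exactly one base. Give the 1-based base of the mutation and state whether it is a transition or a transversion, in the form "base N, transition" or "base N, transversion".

base 8, transversion

Base 8 changes T→A. T is a pyrimidine and A is a purine, so this is a transversion.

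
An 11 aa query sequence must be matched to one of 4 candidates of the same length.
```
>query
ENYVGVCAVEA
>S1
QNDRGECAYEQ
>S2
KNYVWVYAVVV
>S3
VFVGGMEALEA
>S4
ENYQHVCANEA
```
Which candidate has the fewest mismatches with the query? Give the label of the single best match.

S4

Hamming distances to query — S1: 6; S2: 5; S3: 7; S4: 3.
Smallest is S4 with 3 mismatches.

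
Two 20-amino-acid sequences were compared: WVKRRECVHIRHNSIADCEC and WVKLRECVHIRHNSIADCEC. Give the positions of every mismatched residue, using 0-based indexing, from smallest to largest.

3

Differences at position 3 (R→L).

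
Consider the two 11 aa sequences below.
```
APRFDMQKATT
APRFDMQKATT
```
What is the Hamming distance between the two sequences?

0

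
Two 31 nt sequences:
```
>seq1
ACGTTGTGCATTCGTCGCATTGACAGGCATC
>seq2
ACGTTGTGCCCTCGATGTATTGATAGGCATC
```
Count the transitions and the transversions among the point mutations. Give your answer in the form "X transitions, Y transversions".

Transitions (purine↔purine or pyrimidine↔pyrimidine): 11 T→C, 16 C→T, 18 C→T, 24 C→T.
Transversions (purine↔pyrimidine): 10 A→C, 15 T→A.

4 transitions, 2 transversions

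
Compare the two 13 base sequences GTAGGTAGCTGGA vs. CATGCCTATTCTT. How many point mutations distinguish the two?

11

Comparing position by position, 11 sites differ: 1 (G/C), 2 (T/A), 3 (A/T), 5 (G/C), 6 (T/C), 7 (A/T), 8 (G/A), 9 (C/T), 11 (G/C), 12 (G/T), 13 (A/T).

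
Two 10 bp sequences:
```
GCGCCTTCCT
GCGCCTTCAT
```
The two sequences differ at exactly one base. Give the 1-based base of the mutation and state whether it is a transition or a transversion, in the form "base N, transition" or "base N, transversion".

base 9, transversion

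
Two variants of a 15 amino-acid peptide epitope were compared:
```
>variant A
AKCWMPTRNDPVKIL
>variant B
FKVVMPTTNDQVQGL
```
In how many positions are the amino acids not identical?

7

Comparing position by position, 7 positions differ: 1 (A/F), 3 (C/V), 4 (W/V), 8 (R/T), 11 (P/Q), 13 (K/Q), 14 (I/G).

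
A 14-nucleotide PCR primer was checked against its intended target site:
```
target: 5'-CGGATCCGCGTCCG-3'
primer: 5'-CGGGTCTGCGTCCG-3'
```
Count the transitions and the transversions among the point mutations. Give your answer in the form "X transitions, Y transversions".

Transitions (purine↔purine or pyrimidine↔pyrimidine): 4 A→G, 7 C→T.
Transversions (purine↔pyrimidine): none.

2 transitions, 0 transversions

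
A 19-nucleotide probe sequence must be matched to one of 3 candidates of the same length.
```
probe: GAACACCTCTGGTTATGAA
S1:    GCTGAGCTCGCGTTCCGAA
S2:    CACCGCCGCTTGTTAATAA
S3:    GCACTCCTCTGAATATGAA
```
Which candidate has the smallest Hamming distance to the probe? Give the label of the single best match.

S1 differs at 8 bases; S2 differs at 7 bases; S3 differs at 4 bases. The closest is S3.

S3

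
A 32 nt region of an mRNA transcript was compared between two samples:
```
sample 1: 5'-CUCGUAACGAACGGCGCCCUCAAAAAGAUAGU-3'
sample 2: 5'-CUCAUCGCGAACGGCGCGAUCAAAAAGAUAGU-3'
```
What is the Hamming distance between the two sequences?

Comparing position by position, 5 bases differ: 4 (G/A), 6 (A/C), 7 (A/G), 18 (C/G), 19 (C/A).

5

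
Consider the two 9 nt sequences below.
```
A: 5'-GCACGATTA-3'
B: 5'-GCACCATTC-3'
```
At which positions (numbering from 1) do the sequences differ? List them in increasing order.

Differences at position 5 (G→C), position 9 (A→C).

5, 9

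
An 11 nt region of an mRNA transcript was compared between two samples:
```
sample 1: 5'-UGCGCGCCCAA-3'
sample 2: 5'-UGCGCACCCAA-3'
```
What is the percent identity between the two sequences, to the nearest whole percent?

91%

1 position differs (6), so 10 of 11 match: 10/11 = 90.91%.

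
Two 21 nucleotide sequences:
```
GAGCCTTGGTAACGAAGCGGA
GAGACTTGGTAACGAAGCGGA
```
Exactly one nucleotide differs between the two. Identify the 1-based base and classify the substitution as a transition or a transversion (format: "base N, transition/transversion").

The sequences differ only at base 4: C→A (pyrimidine→purine), a transversion.

base 4, transversion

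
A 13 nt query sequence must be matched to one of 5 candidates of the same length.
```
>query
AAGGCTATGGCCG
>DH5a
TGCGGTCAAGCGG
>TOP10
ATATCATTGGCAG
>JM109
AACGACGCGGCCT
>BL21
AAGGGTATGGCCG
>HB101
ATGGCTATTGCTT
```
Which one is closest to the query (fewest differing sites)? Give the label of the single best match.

DH5a differs at 8 sites; TOP10 differs at 6 sites; JM109 differs at 6 sites; BL21 differs at 1 site; HB101 differs at 4 sites. The closest is BL21.

BL21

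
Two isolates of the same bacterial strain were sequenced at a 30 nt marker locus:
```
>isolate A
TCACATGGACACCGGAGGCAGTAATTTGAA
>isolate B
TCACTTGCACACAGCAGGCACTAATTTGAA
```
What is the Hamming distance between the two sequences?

The sequences differ at bases 5, 8, 13, 15, 21 (1-based) — 5 in total.

5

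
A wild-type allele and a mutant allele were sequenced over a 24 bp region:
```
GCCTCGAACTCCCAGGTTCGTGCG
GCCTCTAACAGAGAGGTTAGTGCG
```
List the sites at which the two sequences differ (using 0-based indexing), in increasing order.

5, 9, 10, 11, 12, 18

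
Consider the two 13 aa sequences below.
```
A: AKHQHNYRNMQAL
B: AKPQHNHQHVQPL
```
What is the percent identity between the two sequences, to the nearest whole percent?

54%

Mismatches at positions 3, 7, 8, 9, 10, 12 (1-based): 6 of 13.
Identical positions: 7/13 = 53.85% → 54%.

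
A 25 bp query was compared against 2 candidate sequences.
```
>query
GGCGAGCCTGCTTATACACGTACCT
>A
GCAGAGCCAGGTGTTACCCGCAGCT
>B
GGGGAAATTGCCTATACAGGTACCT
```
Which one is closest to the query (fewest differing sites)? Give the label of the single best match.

A differs at 9 sites; B differs at 6 sites. The closest is B.

B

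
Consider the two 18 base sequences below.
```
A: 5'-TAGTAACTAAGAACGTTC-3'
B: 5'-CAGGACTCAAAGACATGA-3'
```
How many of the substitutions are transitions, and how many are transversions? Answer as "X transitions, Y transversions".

6 transitions, 4 transversions

Mismatches (1-based):
base 1: T→C (pyrimidine→pyrimidine, transition)
base 4: T→G (pyrimidine→purine, transversion)
base 6: A→C (purine→pyrimidine, transversion)
base 7: C→T (pyrimidine→pyrimidine, transition)
base 8: T→C (pyrimidine→pyrimidine, transition)
base 11: G→A (purine→purine, transition)
base 12: A→G (purine→purine, transition)
base 15: G→A (purine→purine, transition)
base 17: T→G (pyrimidine→purine, transversion)
base 18: C→A (pyrimidine→purine, transversion)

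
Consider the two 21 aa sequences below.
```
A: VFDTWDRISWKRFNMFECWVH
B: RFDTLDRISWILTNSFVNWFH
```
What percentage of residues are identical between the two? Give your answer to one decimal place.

Mismatches at positions 1, 5, 11, 12, 13, 15, 17, 18, 20 (1-based): 9 of 21.
Identical positions: 12/21 = 57.14% → 57.1%.

57.1%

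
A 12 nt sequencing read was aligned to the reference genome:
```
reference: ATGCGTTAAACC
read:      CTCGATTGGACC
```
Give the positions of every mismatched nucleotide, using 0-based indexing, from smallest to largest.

Scanning 0-based: 0: A/C; 2: G/C; 3: C/G; 4: G/A; 7: A/G; 8: A/G.

0, 2, 3, 4, 7, 8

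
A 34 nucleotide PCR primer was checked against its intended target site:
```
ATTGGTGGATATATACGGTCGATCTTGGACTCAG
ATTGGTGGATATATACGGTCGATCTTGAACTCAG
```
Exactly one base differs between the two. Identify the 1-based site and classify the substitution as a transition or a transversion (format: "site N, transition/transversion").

site 28, transition

The sequences differ only at site 28: G→A (purine→purine), a transition.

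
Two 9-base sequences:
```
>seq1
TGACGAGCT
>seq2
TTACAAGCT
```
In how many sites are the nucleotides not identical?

2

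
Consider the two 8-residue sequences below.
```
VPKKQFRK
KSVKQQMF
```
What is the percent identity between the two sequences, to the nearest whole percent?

25%

Mismatches at positions 1, 2, 3, 6, 7, 8 (1-based): 6 of 8.
Identical positions: 2/8 = 25% → 25%.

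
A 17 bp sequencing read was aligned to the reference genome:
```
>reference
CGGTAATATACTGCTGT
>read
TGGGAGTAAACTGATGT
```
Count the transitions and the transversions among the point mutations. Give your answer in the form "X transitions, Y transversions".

Transitions (purine↔purine or pyrimidine↔pyrimidine): 1 C→T, 6 A→G.
Transversions (purine↔pyrimidine): 4 T→G, 9 T→A, 14 C→A.

2 transitions, 3 transversions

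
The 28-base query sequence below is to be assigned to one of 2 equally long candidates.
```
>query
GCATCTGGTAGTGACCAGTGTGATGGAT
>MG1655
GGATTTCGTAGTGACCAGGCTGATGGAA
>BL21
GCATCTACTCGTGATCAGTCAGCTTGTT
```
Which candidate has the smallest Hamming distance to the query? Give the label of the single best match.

Hamming distances to query — MG1655: 6; BL21: 9.
Smallest is MG1655 with 6 mismatches.

MG1655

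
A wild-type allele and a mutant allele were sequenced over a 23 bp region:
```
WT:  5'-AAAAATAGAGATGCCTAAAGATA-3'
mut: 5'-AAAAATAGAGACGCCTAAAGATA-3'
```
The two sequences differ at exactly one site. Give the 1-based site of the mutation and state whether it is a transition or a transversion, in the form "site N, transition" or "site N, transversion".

site 12, transition

Site 12 changes T→C. T is a pyrimidine and C is a pyrimidine, so this is a transition.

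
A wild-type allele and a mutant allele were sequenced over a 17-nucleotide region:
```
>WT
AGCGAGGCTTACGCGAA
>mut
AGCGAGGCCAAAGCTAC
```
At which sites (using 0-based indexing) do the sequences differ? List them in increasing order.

Scanning 0-based: 8: T/C; 9: T/A; 11: C/A; 14: G/T; 16: A/C.

8, 9, 11, 14, 16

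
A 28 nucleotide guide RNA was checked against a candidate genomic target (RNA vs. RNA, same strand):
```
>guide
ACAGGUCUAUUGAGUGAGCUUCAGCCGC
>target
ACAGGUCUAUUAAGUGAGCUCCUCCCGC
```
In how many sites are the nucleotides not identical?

4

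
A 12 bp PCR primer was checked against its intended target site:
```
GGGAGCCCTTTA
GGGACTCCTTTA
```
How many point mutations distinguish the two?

2

The sequences differ at sites 5, 6 (1-based) — 2 in total.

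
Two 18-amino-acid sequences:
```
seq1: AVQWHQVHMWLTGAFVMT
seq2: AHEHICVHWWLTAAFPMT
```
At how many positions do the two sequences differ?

Comparing position by position, 8 positions differ: 2 (V/H), 3 (Q/E), 4 (W/H), 5 (H/I), 6 (Q/C), 9 (M/W), 13 (G/A), 16 (V/P).

8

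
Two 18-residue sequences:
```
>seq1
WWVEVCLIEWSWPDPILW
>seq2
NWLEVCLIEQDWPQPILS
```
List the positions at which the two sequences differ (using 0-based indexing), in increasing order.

Differences at position 0 (W→N), position 2 (V→L), position 9 (W→Q), position 10 (S→D), position 13 (D→Q), position 17 (W→S).

0, 2, 9, 10, 13, 17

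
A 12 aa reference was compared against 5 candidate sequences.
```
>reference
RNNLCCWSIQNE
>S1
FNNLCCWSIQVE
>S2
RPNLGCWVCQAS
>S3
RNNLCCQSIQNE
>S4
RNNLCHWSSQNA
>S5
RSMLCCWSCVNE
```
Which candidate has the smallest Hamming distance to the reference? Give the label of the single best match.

S3

S1 differs at 2 positions; S2 differs at 6 positions; S3 differs at 1 position; S4 differs at 3 positions; S5 differs at 4 positions. The closest is S3.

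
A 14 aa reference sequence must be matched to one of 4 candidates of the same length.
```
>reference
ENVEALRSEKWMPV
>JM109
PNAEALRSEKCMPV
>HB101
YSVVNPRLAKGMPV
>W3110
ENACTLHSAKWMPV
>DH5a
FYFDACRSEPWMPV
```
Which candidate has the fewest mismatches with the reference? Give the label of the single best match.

JM109

JM109 differs at 3 residues; HB101 differs at 8 residues; W3110 differs at 5 residues; DH5a differs at 6 residues. The closest is JM109.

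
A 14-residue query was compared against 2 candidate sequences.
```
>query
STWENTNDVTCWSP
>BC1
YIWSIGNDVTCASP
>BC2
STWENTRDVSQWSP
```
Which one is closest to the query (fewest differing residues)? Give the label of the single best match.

Hamming distances to query — BC1: 6; BC2: 3.
Smallest is BC2 with 3 mismatches.

BC2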